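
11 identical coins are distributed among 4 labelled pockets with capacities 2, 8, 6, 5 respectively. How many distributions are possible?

By stars and bars, unrestricted non-negative solutions to x_1+…+x_4 = 11 number C(11+3,3) = 364.
Subtract solutions that violate a single cap (substitute x_i' = x_i − (cap_i+1)): x_1 ≥ 3 gives C(11,3) = 165; x_2 ≥ 9 gives C(5,3) = 10; x_3 ≥ 7 gives C(7,3) = 35; x_4 ≥ 6 gives C(8,3) = 56. Together 266.
Add back pairs where two caps are both exceeded: 0 + 4 + 10 + 0 + 0 + 0 = 14.
By inclusion–exclusion the count is 364 − 266 + 14 = 112.

112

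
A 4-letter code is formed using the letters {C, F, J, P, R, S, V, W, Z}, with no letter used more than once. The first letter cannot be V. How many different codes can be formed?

2688

The first letter has 9−1 = 8 choices (anything except V).
The remaining 3 letters are filled from the other 8 symbols without repetition: 8 × 7 × 6 = 336.
Total: 8 × 336 = 2688.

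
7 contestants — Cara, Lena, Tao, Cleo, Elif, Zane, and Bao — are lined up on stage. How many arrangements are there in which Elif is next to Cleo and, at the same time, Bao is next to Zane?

Treat {Elif,Cleo} as one block (2 orders) and {Bao,Zane} as another (2 orders).
That leaves 5 units to arrange: 2 × 2 × 5! = 4 × 120 = 480.

480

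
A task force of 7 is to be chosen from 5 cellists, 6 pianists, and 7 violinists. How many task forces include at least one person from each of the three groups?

Total 7-person selections from all 18: C(18,7) = 31824.
Selections missing a whole group: no cellists → C(13,7) = 1716; no pianists → C(12,7) = 792; no violinists → C(11,7) = 330.
Add back selections omitting two groups (i.e. drawn from a single group): C(5,7) + C(6,7) + C(7,7) = 1.
By inclusion–exclusion: 31824 − 2838 + 1 = 28987.

28987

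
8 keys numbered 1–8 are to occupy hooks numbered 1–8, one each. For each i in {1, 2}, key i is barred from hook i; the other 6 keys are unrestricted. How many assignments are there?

30960

Let Aᵢ (for i ∈ {1, 2}) be the placements that put key i in its forbidden hook. Any j of these fix j positions, leaving (8−j)! ways to fill the rest, and there are C(2,j) ways to pick which j.
By inclusion–exclusion, the number of valid placements is Σ_{j=0}^{2} (−1)^j C(2,j)·(8−j)!.
Computing: 40320 − 10080 + 720 = 30960.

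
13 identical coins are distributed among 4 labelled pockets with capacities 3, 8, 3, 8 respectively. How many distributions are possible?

110

Ignoring the caps, the number of non-negative solutions to x_1+…+x_4 = 13 is C(16,3) = 560.
Subtract solutions that violate a single cap (substitute x_i' = x_i − (cap_i+1)): x_1 ≥ 4 gives C(12,3) = 220; x_2 ≥ 9 gives C(7,3) = 35; x_3 ≥ 4 gives C(12,3) = 220; x_4 ≥ 9 gives C(7,3) = 35. Together 510.
Add back pairs where two caps are both exceeded: 1 + 56 + 1 + 1 + 0 + 1 = 60.
By inclusion–exclusion the count is 560 − 510 + 60 = 110.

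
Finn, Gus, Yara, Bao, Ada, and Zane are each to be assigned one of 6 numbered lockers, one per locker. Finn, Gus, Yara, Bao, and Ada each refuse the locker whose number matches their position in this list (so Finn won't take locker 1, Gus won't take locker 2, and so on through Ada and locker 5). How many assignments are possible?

Let Aᵢ (for 1 ≤ i ≤ 5) be the placements that put person i in their forbidden locker. Any j of these fix j positions, leaving (6−j)! ways to fill the rest, and there are C(5,j) ways to pick which j.
By inclusion–exclusion, the number of valid placements is Σ_{j=0}^{5} (−1)^j C(5,j)·(6−j)!.
Computing: 720 − 600 + 240 − 60 + 10 − 1 = 309.

309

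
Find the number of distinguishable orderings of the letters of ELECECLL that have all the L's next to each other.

Treat the 3 copies of L as a single block. The multiset to arrange is then {LLL, C, C, E, E, E}, 6 items in all.
That gives (6)!/(3!·2!) = 60 arrangements.

60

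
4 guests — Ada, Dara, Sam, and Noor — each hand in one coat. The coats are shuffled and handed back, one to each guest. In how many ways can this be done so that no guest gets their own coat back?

9

Count assignments avoiding every fixed point. For any j of the 4 guests fixed to their own coat, the other 4−j can be arranged in (4−j)! ways.
By inclusion–exclusion this is Σ_{j=0}^{4} (−1)^j C(4,j)·(4−j)!.
Computing: 24 − 24 + 12 − 4 + 1 = 9.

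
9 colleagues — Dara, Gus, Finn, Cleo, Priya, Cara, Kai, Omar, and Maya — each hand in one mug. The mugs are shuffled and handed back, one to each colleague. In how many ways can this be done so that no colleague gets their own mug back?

Let Aᵢ be the assignments in which colleague i gets their own mug. We want the size of the complement of A₁∪…∪A_9.
By inclusion–exclusion this is Σ_{j=0}^{9} (−1)^j C(9,j)·(9−j)!.
Computing: 362880 − 362880 + 181440 − 60480 + 15120 − 3024 + 504 − 72 + 9 − 1 = 133496.

133496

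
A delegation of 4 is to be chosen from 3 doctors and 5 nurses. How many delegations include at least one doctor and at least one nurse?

65

Unrestricted: C(8,4) = 70 ways to pick any 4 of the 8.
Selections missing a whole group: no doctors → C(5,4) = 5; no nurses → C(3,4) = 0.
Both groups omitted at once is impossible, so 70 − 5 = 65.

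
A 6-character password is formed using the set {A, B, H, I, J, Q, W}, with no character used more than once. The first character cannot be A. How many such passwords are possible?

4320

The first character has 7−1 = 6 choices (anything except A).
The remaining 5 characters are filled from the other 6 symbols without repetition: 6 × 5 × 4 × 3 × 2 = 720.
Total: 6 × 720 = 4320.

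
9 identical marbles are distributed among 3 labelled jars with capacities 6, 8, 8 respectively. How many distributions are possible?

47

By stars and bars, unrestricted non-negative solutions to x_1+…+x_3 = 9 number C(9+2,2) = 55.
Subtract solutions that violate a single cap (substitute x_i' = x_i − (cap_i+1)): x_1 ≥ 7 gives C(4,2) = 6; x_2 ≥ 9 gives C(2,2) = 1; x_3 ≥ 9 gives C(2,2) = 1. Together 8.
No two caps can be exceeded simultaneously, so the pair terms are all 0.
By inclusion–exclusion the count is 55 − 8 + 0 = 47.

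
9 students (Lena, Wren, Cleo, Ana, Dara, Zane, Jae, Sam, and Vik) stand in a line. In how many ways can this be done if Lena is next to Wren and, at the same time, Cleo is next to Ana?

20160

Treat {Lena,Wren} as one block (2 orders) and {Cleo,Ana} as another (2 orders).
That leaves 7 units to arrange: 2 × 2 × 7! = 4 × 5040 = 20160.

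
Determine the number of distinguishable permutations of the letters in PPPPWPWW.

PPPPWPWW has 8 letters with P appearing 5 times and W appearing 3 times.
Dividing 8! = 40320 by 5!·3! = 720 for the repeated letters gives 56.

56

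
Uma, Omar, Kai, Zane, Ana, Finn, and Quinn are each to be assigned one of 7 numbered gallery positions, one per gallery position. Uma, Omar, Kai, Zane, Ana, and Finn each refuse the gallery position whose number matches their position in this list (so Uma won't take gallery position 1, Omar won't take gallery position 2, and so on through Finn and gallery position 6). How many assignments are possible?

Let Aᵢ (for 1 ≤ i ≤ 6) be the placements that put person i in their forbidden gallery position. Any j of these fix j positions, leaving (7−j)! ways to fill the rest, and there are C(6,j) ways to pick which j.
By inclusion–exclusion, the number of valid placements is Σ_{j=0}^{6} (−1)^j C(6,j)·(7−j)!.
Computing: 5040 − 4320 + 1800 − 480 + 90 − 12 + 1 = 2119.

2119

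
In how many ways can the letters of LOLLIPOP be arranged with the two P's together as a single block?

420

Treat the 2 copies of P as a single block. The multiset to arrange is then {PP, I, L, L, L, O, O}, 7 items in all.
That gives (7)!/(3!·2!) = 420 arrangements.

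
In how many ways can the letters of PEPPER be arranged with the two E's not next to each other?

There are 6!/(3!·2!) = 60 arrangements of PEPPER in total.
If the two E's are adjacent, glue them into one block, leaving 5 items to arrange: (5)!/(3!) = 20 ways.
Subtracting, 60 − 20 = 40 arrangements keep the E's apart.

40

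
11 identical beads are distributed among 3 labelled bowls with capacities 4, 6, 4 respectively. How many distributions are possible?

10

Ignoring the caps, the number of non-negative solutions to x_1+…+x_3 = 11 is C(13,2) = 78.
Subtract solutions that violate a single cap (substitute x_i' = x_i − (cap_i+1)): x_1 ≥ 5 gives C(8,2) = 28; x_2 ≥ 7 gives C(6,2) = 15; x_3 ≥ 5 gives C(8,2) = 28. Together 71.
Add back pairs where two caps are both exceeded: 0 + 3 + 0 = 3.
By inclusion–exclusion the count is 78 − 71 + 3 = 10.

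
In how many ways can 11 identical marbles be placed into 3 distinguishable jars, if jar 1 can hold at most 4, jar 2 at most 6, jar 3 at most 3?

By stars and bars, unrestricted non-negative solutions to x_1+…+x_3 = 11 number C(11+2,2) = 78.
Subtract solutions that violate a single cap (substitute x_i' = x_i − (cap_i+1)): x_1 ≥ 5 gives C(8,2) = 28; x_2 ≥ 7 gives C(6,2) = 15; x_3 ≥ 4 gives C(9,2) = 36. Together 79.
Add back pairs where two caps are both exceeded: 0 + 6 + 1 = 7.
By inclusion–exclusion the count is 78 − 79 + 7 = 6.

6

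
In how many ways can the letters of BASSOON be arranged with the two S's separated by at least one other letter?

Total arrangements of BASSOON: 7!/(2!·2!) = 1260.
If the two S's are adjacent, glue them into one block, leaving 6 items to arrange: (6)!/(2!) = 360 ways.
Hence 1260 − 360 = 900.

900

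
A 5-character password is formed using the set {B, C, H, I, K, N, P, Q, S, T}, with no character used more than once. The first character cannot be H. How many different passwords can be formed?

27216

The first character has 10−1 = 9 choices (anything except H).
The remaining 4 characters are filled from the other 9 symbols without repetition: 9 × 8 × 7 × 6 = 3024.
Total: 9 × 3024 = 27216.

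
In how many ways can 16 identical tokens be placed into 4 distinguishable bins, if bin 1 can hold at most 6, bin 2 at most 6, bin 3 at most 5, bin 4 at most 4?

Without the upper bounds there are C(19,3) = 969 ways to split 16 among 4 bins.
Subtract solutions that violate a single cap (substitute x_i' = x_i − (cap_i+1)): x_1 ≥ 7 gives C(12,3) = 220; x_2 ≥ 7 gives C(12,3) = 220; x_3 ≥ 6 gives C(13,3) = 286; x_4 ≥ 5 gives C(14,3) = 364. Together 1090.
Add back pairs where two caps are both exceeded: 10 + 20 + 35 + 20 + 35 + 56 = 176.
By inclusion–exclusion the count is 969 − 1090 + 176 = 55.

55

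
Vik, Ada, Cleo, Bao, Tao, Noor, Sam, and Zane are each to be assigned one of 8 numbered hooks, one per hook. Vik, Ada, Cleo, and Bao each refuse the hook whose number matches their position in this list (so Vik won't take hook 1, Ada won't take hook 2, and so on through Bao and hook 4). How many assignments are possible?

24024

Let Aᵢ (for 1 ≤ i ≤ 4) be the placements that put person i in their forbidden hook. Any j of these fix j positions, leaving (8−j)! ways to fill the rest, and there are C(4,j) ways to pick which j.
By inclusion–exclusion, the number of valid placements is Σ_{j=0}^{4} (−1)^j C(4,j)·(8−j)!.
Computing: 40320 − 20160 + 4320 − 480 + 24 = 24024.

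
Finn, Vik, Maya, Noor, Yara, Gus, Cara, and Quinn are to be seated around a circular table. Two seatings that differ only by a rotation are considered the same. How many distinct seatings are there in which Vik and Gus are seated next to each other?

Treat {Vik, Gus} as one unit (2 internal orders) and seat the resulting 7 units around the table: (6)! circular arrangements.
So 2 × (6)! = 2 × 720 = 1440.

1440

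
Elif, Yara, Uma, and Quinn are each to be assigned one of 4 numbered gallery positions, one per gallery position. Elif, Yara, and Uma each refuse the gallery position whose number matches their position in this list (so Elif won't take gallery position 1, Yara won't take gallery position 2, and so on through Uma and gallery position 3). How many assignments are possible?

Let Aᵢ (for i ∈ {1, 2, 3}) be the placements that put person i in their forbidden gallery position. Any j of these fix j positions, leaving (4−j)! ways to fill the rest, and there are C(3,j) ways to pick which j.
By inclusion–exclusion, the number of valid placements is Σ_{j=0}^{3} (−1)^j C(3,j)·(4−j)!.
Computing: 24 − 18 + 6 − 1 = 11.

11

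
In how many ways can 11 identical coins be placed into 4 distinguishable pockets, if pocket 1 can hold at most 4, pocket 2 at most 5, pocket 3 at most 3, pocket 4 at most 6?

By stars and bars, unrestricted non-negative solutions to x_1+…+x_4 = 11 number C(11+3,3) = 364.
Subtract solutions that violate a single cap (substitute x_i' = x_i − (cap_i+1)): x_1 ≥ 5 gives C(9,3) = 84; x_2 ≥ 6 gives C(8,3) = 56; x_3 ≥ 4 gives C(10,3) = 120; x_4 ≥ 7 gives C(7,3) = 35. Together 295.
Add back pairs where two caps are both exceeded: 1 + 10 + 0 + 4 + 0 + 1 = 16.
By inclusion–exclusion the count is 364 − 295 + 16 = 85.

85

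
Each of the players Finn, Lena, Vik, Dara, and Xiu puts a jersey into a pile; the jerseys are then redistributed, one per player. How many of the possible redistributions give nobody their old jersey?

This is the derangement count D_5: permutations of 5 items with no fixed point.
By inclusion–exclusion this is Σ_{j=0}^{5} (−1)^j C(5,j)·(5−j)!.
Computing: 120 − 120 + 60 − 20 + 5 − 1 = 44.

44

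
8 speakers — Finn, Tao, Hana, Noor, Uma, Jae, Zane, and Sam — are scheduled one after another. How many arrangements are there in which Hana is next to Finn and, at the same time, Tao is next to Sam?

2880

Treat {Hana,Finn} as one block (2 orders) and {Tao,Sam} as another (2 orders).
That leaves 6 units to arrange: 2 × 2 × 6! = 4 × 720 = 2880.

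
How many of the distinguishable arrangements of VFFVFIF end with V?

Fix V in the last position and arrange the remaining 6 letters.
Those 6 letters have F appearing 4 times, giving (6)!/(4!) = 30.

30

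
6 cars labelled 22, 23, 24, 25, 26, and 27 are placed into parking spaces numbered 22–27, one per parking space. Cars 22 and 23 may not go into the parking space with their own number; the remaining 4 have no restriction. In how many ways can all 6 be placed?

504

Let Aᵢ (for i ∈ {22, 23}) be the placements that put car i in its forbidden parking space. Any j of these fix j positions, leaving (6−j)! ways to fill the rest, and there are C(2,j) ways to pick which j.
By inclusion–exclusion, the number of valid placements is Σ_{j=0}^{2} (−1)^j C(2,j)·(6−j)!.
Computing: 720 − 240 + 24 = 504.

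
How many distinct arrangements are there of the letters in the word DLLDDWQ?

420

The 7 letters of DLLDDWQ have repeats: D appearing 3 times and L appearing twice.
So there are 7! / (3!·2!) = 420 distinguishable arrangements.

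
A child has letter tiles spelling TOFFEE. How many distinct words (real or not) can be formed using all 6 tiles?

180

The 6 letters of TOFFEE have repeats: E appearing twice and F appearing twice.
Dividing 6! = 720 by 2!·2! = 4 for the repeated letters gives 180.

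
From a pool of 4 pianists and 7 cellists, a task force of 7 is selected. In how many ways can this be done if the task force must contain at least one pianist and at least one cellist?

329

Unrestricted: C(11,7) = 330 ways to pick any 7 of the 11.
Selections missing a whole group: no pianists → C(7,7) = 1; no cellists → C(4,7) = 0.
Both groups omitted at once is impossible, so 330 − 1 = 329.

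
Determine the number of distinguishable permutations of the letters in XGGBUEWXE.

45360

Letter multiplicities in XGGBUEWXE: B×1, E×2, G×2, U×1, W×1, X×2.
Dividing 9! = 362880 by 2!·2!·2! = 8 for the repeated letters gives 45360.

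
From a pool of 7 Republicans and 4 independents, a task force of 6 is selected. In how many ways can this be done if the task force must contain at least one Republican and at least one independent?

455

With no constraint there are C(11,6) = 462 possible selections.
Subtract selections that omit an entire group: no Republicans → C(4,6) = 0; no independents → C(7,6) = 7.
Both groups omitted at once is impossible, so 462 − 7 = 455.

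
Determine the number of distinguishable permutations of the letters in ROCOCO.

The 6 letters of ROCOCO have repeats: C appearing twice and O appearing 3 times.
Dividing 6! = 720 by 3!·2! = 12 for the repeated letters gives 60.

60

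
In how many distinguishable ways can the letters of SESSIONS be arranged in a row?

Letter multiplicities in SESSIONS: E×1, I×1, N×1, O×1, S×4.
Dividing 8! = 40320 by 4! = 24 for the repeated letters gives 1680.

1680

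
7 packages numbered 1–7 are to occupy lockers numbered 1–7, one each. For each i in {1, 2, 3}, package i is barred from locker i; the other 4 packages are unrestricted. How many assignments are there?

Let Aᵢ (for i ∈ {1, 2, 3}) be the placements that put package i in its forbidden locker. Any j of these fix j positions, leaving (7−j)! ways to fill the rest, and there are C(3,j) ways to pick which j.
By inclusion–exclusion, the number of valid placements is Σ_{j=0}^{3} (−1)^j C(3,j)·(7−j)!.
Computing: 5040 − 2160 + 360 − 24 = 3216.

3216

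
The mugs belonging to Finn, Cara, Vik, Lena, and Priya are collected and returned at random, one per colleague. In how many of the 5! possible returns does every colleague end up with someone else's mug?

44

This is the derangement count D_5: permutations of 5 items with no fixed point.
By inclusion–exclusion this is Σ_{j=0}^{5} (−1)^j C(5,j)·(5−j)!.
Computing: 120 − 120 + 60 − 20 + 5 − 1 = 44.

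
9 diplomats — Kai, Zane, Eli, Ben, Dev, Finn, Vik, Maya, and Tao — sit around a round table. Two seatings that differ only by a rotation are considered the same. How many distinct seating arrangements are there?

40320

Around a circle, 9 distinct people have 9!/9 = (8)! = 40320 rotationally distinct seatings.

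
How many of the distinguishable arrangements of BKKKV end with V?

4

With the last slot taken by V, it remains to arrange the other 4 letters (BKKK).
Those 4 letters have K appearing 3 times, giving (4)!/(3!) = 4.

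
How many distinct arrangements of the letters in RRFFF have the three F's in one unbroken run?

3

Treat the 3 copies of F as a single block. The multiset to arrange is then {FFF, R, R}, 3 items in all.
That gives (3)!/(2!) = 3 arrangements.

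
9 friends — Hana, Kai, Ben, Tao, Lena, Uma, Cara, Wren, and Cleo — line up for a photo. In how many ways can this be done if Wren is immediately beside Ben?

80640

Place the 7 others and the Wren-Ben pair as 8 objects in a line; the pair has 2 internal arrangements.
That gives 2 × 8! = 2 × 40320 = 80640.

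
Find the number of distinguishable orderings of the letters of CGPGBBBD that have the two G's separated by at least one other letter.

Total arrangements of CGPGBBBD: 8!/(3!·2!) = 3360.
If the two G's are adjacent, glue them into one block, leaving 7 items to arrange: (7)!/(3!) = 840 ways.
Hence 3360 − 840 = 2520.

2520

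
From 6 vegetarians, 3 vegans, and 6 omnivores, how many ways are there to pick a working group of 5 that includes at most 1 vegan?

2277

Split by how many vegans are chosen (0 through 1).
Sum: C(3,0)·C(12,5) + C(3,1)·C(12,4) = 792 + 1485 = 2277.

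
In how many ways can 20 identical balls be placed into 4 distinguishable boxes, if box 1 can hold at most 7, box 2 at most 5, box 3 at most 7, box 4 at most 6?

56

Ignoring the caps, the number of non-negative solutions to x_1+…+x_4 = 20 is C(23,3) = 1771.
Subtract solutions that violate a single cap (substitute x_i' = x_i − (cap_i+1)): x_1 ≥ 8 gives C(15,3) = 455; x_2 ≥ 6 gives C(17,3) = 680; x_3 ≥ 8 gives C(15,3) = 455; x_4 ≥ 7 gives C(16,3) = 560. Together 2150.
Add back pairs where two caps are both exceeded: 84 + 35 + 56 + 84 + 120 + 56 = 435.
By inclusion–exclusion the count is 1771 − 2150 + 435 = 56.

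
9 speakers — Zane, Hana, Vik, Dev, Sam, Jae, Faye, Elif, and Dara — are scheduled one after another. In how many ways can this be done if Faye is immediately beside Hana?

80640

Glue Faye and Hana into one block (2 internal orders), leaving 8 units to arrange in a row.
That gives 2 × 8! = 2 × 40320 = 80640.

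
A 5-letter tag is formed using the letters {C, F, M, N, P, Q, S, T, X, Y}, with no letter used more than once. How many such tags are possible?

30240

Choose and order 5 of the 10 symbols: the first letter has 10 options, the next 9, and so on down to 6.
That product is 10 × 9 × 8 × 7 × 6 = 30240.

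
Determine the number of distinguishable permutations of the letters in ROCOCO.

60

ROCOCO has 6 letters with C appearing twice and O appearing 3 times.
The number of distinct arrangements is 6!/(3!·2!) = 720/12 = 60.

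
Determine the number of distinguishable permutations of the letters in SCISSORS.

Letter multiplicities in SCISSORS: C×1, I×1, O×1, R×1, S×4.
Dividing 8! = 40320 by 4! = 24 for the repeated letters gives 1680.

1680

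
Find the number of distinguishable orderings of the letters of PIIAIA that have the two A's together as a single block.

Treat the 2 copies of A as a single block. The multiset to arrange is then {AA, I, I, I, P}, 5 items in all.
That gives (5)!/(3!) = 20 arrangements.

20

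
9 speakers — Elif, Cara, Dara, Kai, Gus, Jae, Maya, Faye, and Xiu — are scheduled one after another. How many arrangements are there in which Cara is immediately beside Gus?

80640

Glue Cara and Gus into one block (2 internal orders), leaving 8 units to arrange in a row.
That gives 2 × 8! = 2 × 40320 = 80640.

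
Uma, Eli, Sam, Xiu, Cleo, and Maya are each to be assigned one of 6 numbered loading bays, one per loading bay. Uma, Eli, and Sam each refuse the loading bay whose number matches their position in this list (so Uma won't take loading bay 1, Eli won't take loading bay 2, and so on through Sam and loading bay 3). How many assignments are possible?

Let Aᵢ (for i ∈ {1, 2, 3}) be the placements that put person i in their forbidden loading bay. Any j of these fix j positions, leaving (6−j)! ways to fill the rest, and there are C(3,j) ways to pick which j.
By inclusion–exclusion, the number of valid placements is Σ_{j=0}^{3} (−1)^j C(3,j)·(6−j)!.
Computing: 720 − 360 + 72 − 6 = 426.

426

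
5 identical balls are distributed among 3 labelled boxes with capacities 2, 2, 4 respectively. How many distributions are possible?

8

Without the upper bounds there are C(7,2) = 21 ways to split 5 among 3 boxes.
Subtract solutions that violate a single cap (substitute x_i' = x_i − (cap_i+1)): x_1 ≥ 3 gives C(4,2) = 6; x_2 ≥ 3 gives C(4,2) = 6; x_3 ≥ 5 gives C(2,2) = 1. Together 13.
No two caps can be exceeded simultaneously, so the pair terms are all 0.
By inclusion–exclusion the count is 21 − 13 + 0 = 8.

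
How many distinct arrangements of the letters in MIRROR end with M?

20

Fix M in the last position and arrange the remaining 5 letters.
Those 5 letters have R appearing 3 times, giving (5)!/(3!) = 20.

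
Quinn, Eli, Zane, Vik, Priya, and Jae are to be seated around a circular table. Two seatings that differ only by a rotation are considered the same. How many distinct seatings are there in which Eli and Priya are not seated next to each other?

Without the restriction there are (5)! = 120 seatings.
Those with Eli next to Priya: fuse the pair into one unit and seat 5 units around a circle — 2·(4)! = 48.
Subtracting, 120 − 48 = 72.

72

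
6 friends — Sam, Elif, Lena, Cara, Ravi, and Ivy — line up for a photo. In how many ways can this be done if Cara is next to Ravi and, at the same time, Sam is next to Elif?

Treat {Cara,Ravi} as one block (2 orders) and {Sam,Elif} as another (2 orders).
That leaves 4 units to arrange: 2 × 2 × 4! = 4 × 24 = 96.

96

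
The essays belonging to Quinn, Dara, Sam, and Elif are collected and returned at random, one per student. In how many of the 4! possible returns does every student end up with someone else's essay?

9

Count assignments avoiding every fixed point. For any j of the 4 students fixed to their own essay, the other 4−j can be arranged in (4−j)! ways.
By inclusion–exclusion this is Σ_{j=0}^{4} (−1)^j C(4,j)·(4−j)!.
Computing: 24 − 24 + 12 − 4 + 1 = 9.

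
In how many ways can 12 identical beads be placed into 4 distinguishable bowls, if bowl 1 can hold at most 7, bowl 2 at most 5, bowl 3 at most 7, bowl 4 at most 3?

148

Without the upper bounds there are C(15,3) = 455 ways to split 12 among 4 bowls.
Subtract solutions that violate a single cap (substitute x_i' = x_i − (cap_i+1)): x_1 ≥ 8 gives C(7,3) = 35; x_2 ≥ 6 gives C(9,3) = 84; x_3 ≥ 8 gives C(7,3) = 35; x_4 ≥ 4 gives C(11,3) = 165. Together 319.
Add back pairs where two caps are both exceeded: 0 + 0 + 1 + 0 + 10 + 1 = 12.
By inclusion–exclusion the count is 455 − 319 + 12 = 148.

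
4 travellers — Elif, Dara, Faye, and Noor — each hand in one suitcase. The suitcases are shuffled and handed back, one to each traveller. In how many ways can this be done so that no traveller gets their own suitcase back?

9

Let Aᵢ be the assignments in which traveller i gets their own suitcase. We want the size of the complement of A₁∪…∪A_4.
By inclusion–exclusion this is Σ_{j=0}^{4} (−1)^j C(4,j)·(4−j)!.
Computing: 24 − 24 + 12 − 4 + 1 = 9.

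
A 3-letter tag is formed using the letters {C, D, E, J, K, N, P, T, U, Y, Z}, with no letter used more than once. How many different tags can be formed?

With no repetition, fill the 3 letters in order: 11 choices, then 10, down to 9.
11 × 10 × 9 = 990.

990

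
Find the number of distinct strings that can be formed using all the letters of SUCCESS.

Letter multiplicities in SUCCESS: C×2, E×1, S×3, U×1.
The number of distinct arrangements is 7!/(3!·2!) = 5040/12 = 420.

420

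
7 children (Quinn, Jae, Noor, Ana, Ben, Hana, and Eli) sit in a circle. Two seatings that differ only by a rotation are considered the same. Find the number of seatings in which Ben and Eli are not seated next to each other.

Without the restriction there are (6)! = 720 seatings.
Those with Ben next to Eli: fuse the pair into one unit and seat 6 units around a circle — 2·(5)! = 240.
Subtracting, 720 − 240 = 480.

480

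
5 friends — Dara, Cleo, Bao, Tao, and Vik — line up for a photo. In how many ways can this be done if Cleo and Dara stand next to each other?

48

Place the 3 others and the Cleo-Dara pair as 4 objects in a line; the pair has 2 internal arrangements.
That gives 2 × 4! = 2 × 24 = 48.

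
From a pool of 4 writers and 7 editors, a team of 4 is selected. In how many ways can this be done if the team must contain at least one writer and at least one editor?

294

Unrestricted: C(11,4) = 330 ways to pick any 4 of the 11.
Selections missing a whole group: no writers → C(7,4) = 35; no editors → C(4,4) = 1.
Both groups omitted at once is impossible, so 330 − 36 = 294.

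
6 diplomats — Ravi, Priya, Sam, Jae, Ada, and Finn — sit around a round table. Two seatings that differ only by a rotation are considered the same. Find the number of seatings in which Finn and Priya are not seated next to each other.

72

All circular seatings of 6 people number (5)! = 120.
Seatings with Finn beside Priya: treat them as a block with 2 internal orders, giving 2 × (4)! = 48.
Subtracting, 120 − 48 = 72.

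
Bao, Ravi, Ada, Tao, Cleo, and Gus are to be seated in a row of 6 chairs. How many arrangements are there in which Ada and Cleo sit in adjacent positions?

240

Glue Ada and Cleo into one block (2 internal orders), leaving 5 units to arrange in a row.
So the count is 2·(5)! = 240.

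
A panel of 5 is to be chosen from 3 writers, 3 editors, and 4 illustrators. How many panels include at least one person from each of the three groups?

Unrestricted: C(10,5) = 252 ways to pick any 5 of the 10.
Selections missing a whole group: no writers → C(7,5) = 21; no editors → C(7,5) = 21; no illustrators → C(6,5) = 6.
Add back selections omitting two groups (i.e. drawn from a single group): C(3,5) + C(3,5) + C(4,5) = 0.
By inclusion–exclusion: 252 − 48 + 0 = 204.

204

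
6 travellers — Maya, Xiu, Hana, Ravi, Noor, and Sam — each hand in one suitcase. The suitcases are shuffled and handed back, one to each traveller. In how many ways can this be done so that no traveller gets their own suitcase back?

Let Aᵢ be the assignments in which traveller i gets their own suitcase. We want the size of the complement of A₁∪…∪A_6.
By inclusion–exclusion this is Σ_{j=0}^{6} (−1)^j C(6,j)·(6−j)!.
Computing: 720 − 720 + 360 − 120 + 30 − 6 + 1 = 265.

265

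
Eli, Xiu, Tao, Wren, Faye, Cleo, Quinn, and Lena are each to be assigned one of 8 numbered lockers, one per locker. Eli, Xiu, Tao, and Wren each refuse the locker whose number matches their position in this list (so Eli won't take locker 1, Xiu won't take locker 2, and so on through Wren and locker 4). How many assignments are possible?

Let Aᵢ (for 1 ≤ i ≤ 4) be the placements that put person i in their forbidden locker. Any j of these fix j positions, leaving (8−j)! ways to fill the rest, and there are C(4,j) ways to pick which j.
By inclusion–exclusion, the number of valid placements is Σ_{j=0}^{4} (−1)^j C(4,j)·(8−j)!.
Computing: 40320 − 20160 + 4320 − 480 + 24 = 24024.

24024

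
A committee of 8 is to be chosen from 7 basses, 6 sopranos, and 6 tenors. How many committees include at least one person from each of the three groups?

72513

With no constraint there are C(19,8) = 75582 possible selections.
Subtract selections that omit an entire group: no basses → C(12,8) = 495; no sopranos → C(13,8) = 1287; no tenors → C(13,8) = 1287.
Add back selections omitting two groups (i.e. drawn from a single group): C(7,8) + C(6,8) + C(6,8) = 0.
By inclusion–exclusion: 75582 − 3069 + 0 = 72513.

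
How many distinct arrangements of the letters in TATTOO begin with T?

With the first slot taken by T, it remains to arrange the other 5 letters (ATTOO).
Those 5 letters have O appearing twice and T appearing twice, giving (5)!/(2!·2!) = 30.

30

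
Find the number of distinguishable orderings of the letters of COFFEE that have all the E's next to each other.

60

Treat the 2 copies of E as a single block. The multiset to arrange is then {EE, C, F, F, O}, 5 items in all.
That gives (5)!/(2!) = 60 arrangements.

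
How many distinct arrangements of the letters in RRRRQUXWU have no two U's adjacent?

5880

Total arrangements of RRRRQUXWU: 9!/(4!·2!) = 7560.
Arrangements with the U's together: treat UU as one letter, giving (8)!/(4!) = 1680.
Hence 7560 − 1680 = 5880.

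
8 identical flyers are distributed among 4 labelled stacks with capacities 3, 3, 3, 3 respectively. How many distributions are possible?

Ignoring the caps, the number of non-negative solutions to x_1+…+x_4 = 8 is C(11,3) = 165.
Subtract solutions that violate a single cap (substitute x_i' = x_i − (cap_i+1)): x_1 ≥ 4 gives C(7,3) = 35; x_2 ≥ 4 gives C(7,3) = 35; x_3 ≥ 4 gives C(7,3) = 35; x_4 ≥ 4 gives C(7,3) = 35. Together 140.
Add back pairs where two caps are both exceeded: 1 + 1 + 1 + 1 + 1 + 1 = 6.
By inclusion–exclusion the count is 165 − 140 + 6 = 31.

31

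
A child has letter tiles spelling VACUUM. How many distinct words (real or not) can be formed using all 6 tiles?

360

VACUUM has 6 letters with U appearing twice.
So there are 6! / (2!) = 360 distinguishable arrangements.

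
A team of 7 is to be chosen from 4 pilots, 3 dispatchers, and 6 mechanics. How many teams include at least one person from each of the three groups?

Unrestricted: C(13,7) = 1716 ways to pick any 7 of the 13.
Subtract selections that omit an entire group: no pilots → C(9,7) = 36; no dispatchers → C(10,7) = 120; no mechanics → C(7,7) = 1.
Add back selections omitting two groups (i.e. drawn from a single group): C(4,7) + C(3,7) + C(6,7) = 0.
By inclusion–exclusion: 1716 − 157 + 0 = 1559.

1559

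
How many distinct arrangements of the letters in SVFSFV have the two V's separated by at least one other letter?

Total arrangements of SVFSFV: 6!/(2!·2!·2!) = 90.
If the two V's are adjacent, glue them into one block, leaving 5 items to arrange: (5)!/(2!·2!) = 30 ways.
Hence 90 − 30 = 60.

60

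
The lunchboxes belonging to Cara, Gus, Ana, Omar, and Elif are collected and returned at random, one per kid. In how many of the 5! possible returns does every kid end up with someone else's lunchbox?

Count assignments avoiding every fixed point. For any j of the 5 kids fixed to their own lunchbox, the other 5−j can be arranged in (5−j)! ways.
By inclusion–exclusion this is Σ_{j=0}^{5} (−1)^j C(5,j)·(5−j)!.
Computing: 120 − 120 + 60 − 20 + 5 − 1 = 44.

44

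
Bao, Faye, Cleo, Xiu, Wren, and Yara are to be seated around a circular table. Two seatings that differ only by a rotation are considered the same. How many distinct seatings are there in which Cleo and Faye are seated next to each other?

Glue Cleo and Faye into a block (2 internal orders). Seating 5 units around a circle gives (4)! arrangements.
So 2 × (4)! = 2 × 24 = 48.

48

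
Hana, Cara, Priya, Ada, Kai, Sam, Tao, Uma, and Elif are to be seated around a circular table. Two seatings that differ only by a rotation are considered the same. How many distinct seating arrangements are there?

40320

Fix one person's seat to break rotational symmetry; the remaining 8 people can be arranged in (8)! = 40320 ways.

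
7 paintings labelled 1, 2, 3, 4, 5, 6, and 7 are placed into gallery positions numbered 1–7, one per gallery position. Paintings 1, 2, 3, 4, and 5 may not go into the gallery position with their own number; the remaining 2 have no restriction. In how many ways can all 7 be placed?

2428

Let Aᵢ (for 1 ≤ i ≤ 5) be the placements that put painting i in its forbidden gallery position. Any j of these fix j positions, leaving (7−j)! ways to fill the rest, and there are C(5,j) ways to pick which j.
By inclusion–exclusion, the number of valid placements is Σ_{j=0}^{5} (−1)^j C(5,j)·(7−j)!.
Computing: 5040 − 3600 + 1200 − 240 + 30 − 2 = 2428.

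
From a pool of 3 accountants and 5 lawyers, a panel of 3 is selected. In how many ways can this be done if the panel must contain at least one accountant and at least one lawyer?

Unrestricted: C(8,3) = 56 ways to pick any 3 of the 8.
Selections missing a whole group: no accountants → C(5,3) = 10; no lawyers → C(3,3) = 1.
Both groups omitted at once is impossible, so 56 − 11 = 45.

45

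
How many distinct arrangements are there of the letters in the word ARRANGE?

Letter multiplicities in ARRANGE: A×2, E×1, G×1, N×1, R×2.
So there are 7! / (2!·2!) = 1260 distinguishable arrangements.

1260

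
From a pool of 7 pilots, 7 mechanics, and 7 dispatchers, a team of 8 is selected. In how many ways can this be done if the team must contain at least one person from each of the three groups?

With no constraint there are C(21,8) = 203490 possible selections.
Subtract selections that omit an entire group: no pilots → C(14,8) = 3003; no mechanics → C(14,8) = 3003; no dispatchers → C(14,8) = 3003.
Add back selections omitting two groups (i.e. drawn from a single group): C(7,8) + C(7,8) + C(7,8) = 0.
By inclusion–exclusion: 203490 − 9009 + 0 = 194481.

194481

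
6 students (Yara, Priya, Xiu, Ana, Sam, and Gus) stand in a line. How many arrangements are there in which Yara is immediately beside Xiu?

240

Glue Yara and Xiu into one block (2 internal orders), leaving 5 units to arrange in a row.
So the count is 2·(5)! = 240.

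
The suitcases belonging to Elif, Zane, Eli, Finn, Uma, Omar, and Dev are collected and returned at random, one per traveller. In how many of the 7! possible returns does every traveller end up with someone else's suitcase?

This is the derangement count D_7: permutations of 7 items with no fixed point.
By inclusion–exclusion this is Σ_{j=0}^{7} (−1)^j C(7,j)·(7−j)!.
Computing: 5040 − 5040 + 2520 − 840 + 210 − 42 + 7 − 1 = 1854.

1854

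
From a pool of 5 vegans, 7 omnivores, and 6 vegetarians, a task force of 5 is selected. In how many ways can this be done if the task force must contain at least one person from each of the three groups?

Unrestricted: C(18,5) = 8568 ways to pick any 5 of the 18.
Selections missing a whole group: no vegans → C(13,5) = 1287; no omnivores → C(11,5) = 462; no vegetarians → C(12,5) = 792.
Add back selections omitting two groups (i.e. drawn from a single group): C(5,5) + C(7,5) + C(6,5) = 28.
By inclusion–exclusion: 8568 − 2541 + 28 = 6055.

6055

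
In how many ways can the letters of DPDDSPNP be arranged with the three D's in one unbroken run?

120

Treat the 3 copies of D as a single block. The multiset to arrange is then {DDD, N, P, P, P, S}, 6 items in all.
That gives (6)!/(3!) = 120 arrangements.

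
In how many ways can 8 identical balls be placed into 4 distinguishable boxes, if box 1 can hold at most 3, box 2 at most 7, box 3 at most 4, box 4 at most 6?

Ignoring the caps, the number of non-negative solutions to x_1+…+x_4 = 8 is C(11,3) = 165.
Subtract solutions that violate a single cap (substitute x_i' = x_i − (cap_i+1)): x_1 ≥ 4 gives C(7,3) = 35; x_2 ≥ 8 gives C(3,3) = 1; x_3 ≥ 5 gives C(6,3) = 20; x_4 ≥ 7 gives C(4,3) = 4. Together 60.
No two caps can be exceeded simultaneously, so the pair terms are all 0.
By inclusion–exclusion the count is 165 − 60 + 0 = 105.

105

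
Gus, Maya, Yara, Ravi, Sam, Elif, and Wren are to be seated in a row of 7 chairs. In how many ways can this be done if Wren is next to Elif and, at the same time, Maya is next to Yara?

480

Treat {Wren,Elif} as one block (2 orders) and {Maya,Yara} as another (2 orders).
That leaves 5 units to arrange: 2 × 2 × 5! = 4 × 120 = 480.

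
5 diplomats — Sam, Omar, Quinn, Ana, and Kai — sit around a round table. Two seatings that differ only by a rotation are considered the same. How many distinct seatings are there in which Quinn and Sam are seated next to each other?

12

Glue Quinn and Sam into a block (2 internal orders). Seating 4 units around a circle gives (3)! arrangements.
So 2 × (3)! = 2 × 6 = 12.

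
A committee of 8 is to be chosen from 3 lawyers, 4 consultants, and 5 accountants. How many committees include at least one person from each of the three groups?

Total 8-person selections from all 12: C(12,8) = 495.
Selections missing a whole group: no lawyers → C(9,8) = 9; no consultants → C(8,8) = 1; no accountants → C(7,8) = 0.
Add back selections omitting two groups (i.e. drawn from a single group): C(3,8) + C(4,8) + C(5,8) = 0.
By inclusion–exclusion: 495 − 10 + 0 = 485.

485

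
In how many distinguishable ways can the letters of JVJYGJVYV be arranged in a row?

The 9 letters of JVJYGJVYV have repeats: J appearing 3 times, V appearing 3 times, and Y appearing twice.
The number of distinct arrangements is 9!/(3!·3!·2!) = 362880/72 = 5040.

5040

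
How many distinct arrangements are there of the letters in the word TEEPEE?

TEEPEE has 6 letters with E appearing 4 times.
Dividing 6! = 720 by 4! = 24 for the repeated letters gives 30.

30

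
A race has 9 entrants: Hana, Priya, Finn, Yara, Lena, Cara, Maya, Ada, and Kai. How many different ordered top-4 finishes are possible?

3024

This is an ordered selection of 4 from 9: P(9,4).
That gives 9 × 8 × 7 × 6 = 3024.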